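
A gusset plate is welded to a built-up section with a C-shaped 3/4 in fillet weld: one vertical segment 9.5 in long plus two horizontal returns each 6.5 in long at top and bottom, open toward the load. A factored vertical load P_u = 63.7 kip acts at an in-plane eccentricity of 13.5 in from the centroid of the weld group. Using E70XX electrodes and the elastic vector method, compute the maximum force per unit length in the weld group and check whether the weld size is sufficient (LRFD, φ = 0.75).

E70XX → F_EXX = 70 ksi.
Total weld length L_w = 22.5 in. Treat welds as unit-width lines.
Centroid: x̄ = 2×6.5×3.25 / 22.5 = 1.878 in from the vertical weld.
Polar moment about centroid: J = I_x + I_y = [9.5³/12 + 2×6.5×4.75²] + [9.5×1.878² + 2(6.5³/12 + 6.5×1.372²)] = 468.5 in³.
Direct shear f_v = P/L_w = 63.7 / 22.5 = 2.831 kip/in (vertical).
Torsion M = P·e = 63.7 × 13.5 = 859.95 kip·in.
Critical point at (x, y) = (4.622, 4.75) from centroid. f_tx = M·y/J = 8.719 kip/in; f_ty = M·x/J = 8.484 kip/in.
Resultant f_max = √[f_tx² + (f_v + f_ty)²] = √[8.719² + (2.831 + 8.484)²] = 14.28 kip/in.
Capacity per unit length: φr_n = 0.75 × 0.6 × 70 × (0.707 × 0.75) = 16.7 kip/in.
14.28 ≤ 16.7 → adequate.

f_max ≈ 14.3 kip/in; adequate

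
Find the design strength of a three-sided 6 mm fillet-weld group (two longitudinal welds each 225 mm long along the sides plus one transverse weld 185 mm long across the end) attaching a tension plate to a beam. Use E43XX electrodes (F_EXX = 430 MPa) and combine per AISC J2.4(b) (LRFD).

t_e = 0.707 × 6 = 4.242 mm.
R_nwl = 0.6 × 430 × 4.242 × 450 × 10⁻³ = 492.5 kN (longitudinal, 2 welds).
R_nwt = 0.6 × 430 × 4.242 × 185 × 10⁻³ = 202.5 kN (transverse, base value).
(i) R_nwl + R_nwt = 695 kN; (ii) 0.85 R_nwl + 1.5 R_nwt = 722.3 kN.
R_n = max = 722.3 kN [governs: (ii)]; φR_n = 541.7 kN.

φR_n ≈ 542 kN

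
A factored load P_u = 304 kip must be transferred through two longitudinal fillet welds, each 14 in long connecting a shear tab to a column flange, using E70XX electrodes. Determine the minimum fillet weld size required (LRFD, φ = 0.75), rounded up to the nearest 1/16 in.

w = 1/2 in

E70XX → F_EXX = 70 ksi.
Total weld length L = 28 in.
Required throat t_e = P_u / (φ × 0.6 F_EXX × L) = 304 / (0.75 × 0.6 × 70 × 28) = 0.3447 in.
Required leg w = t_e / 0.707 = 0.4875 in → use 1/2 in.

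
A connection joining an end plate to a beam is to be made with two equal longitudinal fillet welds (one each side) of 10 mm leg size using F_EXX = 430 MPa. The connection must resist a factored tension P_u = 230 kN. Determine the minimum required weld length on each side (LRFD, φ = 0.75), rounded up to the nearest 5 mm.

L = 85 mm on each side

Throat t_e = 0.707 × 10 = 7.07 mm.
φr_n = 0.75 × 0.6 × 430 × 7.07 × 10⁻³ = 1.368 kN/mm.
L_req = P_u / φr_n = 230 / 1.368 = 168.1 mm total.
Per side: 168.1 / 2 = 84.06 mm.
Round up → use L = 85 mm on each side.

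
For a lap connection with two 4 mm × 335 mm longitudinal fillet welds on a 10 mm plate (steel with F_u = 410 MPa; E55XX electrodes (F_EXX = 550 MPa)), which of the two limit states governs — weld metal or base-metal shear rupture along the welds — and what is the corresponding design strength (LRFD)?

t_e = 0.707 × 4 = 2.828 mm; L = 670 mm.
Weld metal: φR_n = 0.75 × 0.6 × 550 × 2.828 × 670 × 10⁻³ = 469 kN.
Base metal (shear rupture): φR_n = 0.75 × 0.6 × 410 × 10 × 670 × 10⁻³ = 1236 kN.
Governing: weld metal.

φR_n ≈ 469 kN (weld metal governs)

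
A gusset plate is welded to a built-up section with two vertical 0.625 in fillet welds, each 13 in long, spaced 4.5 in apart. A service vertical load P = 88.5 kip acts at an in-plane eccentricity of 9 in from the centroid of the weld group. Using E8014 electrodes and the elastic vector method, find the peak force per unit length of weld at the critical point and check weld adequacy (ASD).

E80XX → F_EXX = 80 ksi.
Total weld length L_w = 26 in. Treat welds as unit-width lines.
Polar moment about centroid: J = 2[d³/12 + d(b/2)²] = 2[13³/12 + 13×2.25²] = 497.8 in³.
Direct shear f_v = P/L_w = 88.5 / 26 = 3.404 kip/in (vertical).
Torsion M = P·e = 88.5 × 9 = 796.5 kip·in.
Critical point at (x, y) = (2.25, 6.5) from centroid. f_tx = M·y/J = 10.4 kip/in; f_ty = M·x/J = 3.6 kip/in.
Resultant f_max = √[f_tx² + (f_v + f_ty)²] = √[10.4² + (3.404 + 3.6)²] = 12.54 kip/in.
Capacity per unit length: r_n/Ω = (1/2.0) × 0.6 × 80 × (0.707 × 0.625) = 10.6 kip/in.
12.54 > 10.6 → NOT adequate.

f_max ≈ 12.5 kip/in; NOT adequate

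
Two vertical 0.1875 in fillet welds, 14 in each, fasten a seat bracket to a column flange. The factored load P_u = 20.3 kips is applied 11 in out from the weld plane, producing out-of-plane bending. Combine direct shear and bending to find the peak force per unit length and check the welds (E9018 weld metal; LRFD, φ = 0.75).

E90XX → F_EXX = 90 ksi.
L_w = 2 × 14 = 28 in; section modulus (unit throat) S = 2 × L²/6 = 65.33 in².
Direct shear f_v = P/L_w = 20.3/28 = 0.725 kip/in.
Moment M = P × e = 20.3 × 11 = 223.3 kip·in; bending f_b = M/S = 3.418 kip/in.
f_max = √(f_v² + f_b²) = √(0.725² + 3.418²) = 3.494 kip/in.
φr_n = 0.75 × 0.6 × 90 × (0.707 × 0.1875) = 5.369 kip/in → adequate.

f_max ≈ 3.49 kip/in; adequate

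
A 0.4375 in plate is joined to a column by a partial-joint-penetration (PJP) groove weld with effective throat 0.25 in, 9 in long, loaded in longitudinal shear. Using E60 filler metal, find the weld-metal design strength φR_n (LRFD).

E60XX → F_EXX = 60 ksi.
Effective throat (given) t_e = 0.25 in.
A_we = 0.25 × 9 = 2.25 in².
F_nw = 0.6 F_EXX = 36 ksi.
φR_n = 0.75 × 36 × 2.25 = 60.75 kip.

φR_n ≈ 60.8 kip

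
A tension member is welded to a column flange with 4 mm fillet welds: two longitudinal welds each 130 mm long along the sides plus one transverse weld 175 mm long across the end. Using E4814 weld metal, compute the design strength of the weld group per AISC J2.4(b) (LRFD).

E48XX → F_EXX = 480 MPa.
t_e = 0.707 × 4 = 2.828 mm.
R_nwl = 0.6 × 480 × 2.828 × 260 × 10⁻³ = 211.8 kN (longitudinal, 2 welds).
R_nwt = 0.6 × 480 × 2.828 × 175 × 10⁻³ = 142.5 kN (transverse, base value).
(i) R_nwl + R_nwt = 354.3 kN; (ii) 0.85 R_nwl + 1.5 R_nwt = 393.8 kN.
R_n = max = 393.8 kN [governs: (ii)]; φR_n = 295.3 kN.

φR_n ≈ 295 kN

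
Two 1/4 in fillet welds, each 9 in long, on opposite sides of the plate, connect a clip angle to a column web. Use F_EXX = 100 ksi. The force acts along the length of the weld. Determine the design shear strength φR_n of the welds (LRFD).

Effective throat t_e = 0.707 × 0.25 = 0.1767 in.
Total length L = 18 in; A_we = 0.1767 × 18 = 3.181 in².
F_nw = 0.6 F_EXX = 0.6 × 100 = 60 ksi.
φR_n = 0.75 × 60 × 3.181 = 143.2 kips.

φR_n ≈ 143 kips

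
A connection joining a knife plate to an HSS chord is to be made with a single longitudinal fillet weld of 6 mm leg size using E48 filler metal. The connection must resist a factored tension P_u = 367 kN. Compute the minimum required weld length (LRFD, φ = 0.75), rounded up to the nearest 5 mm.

L = 405 mm

E48XX → F_EXX = 480 MPa.
Throat t_e = 0.707 × 6 = 4.242 mm.
φr_n = 0.75 × 0.6 × 480 × 4.242 × 10⁻³ = 0.9163 kN/mm.
L_req = P_u / φr_n = 367 / 0.9163 = 400.5 mm total.
Round up → use L = 405 mm.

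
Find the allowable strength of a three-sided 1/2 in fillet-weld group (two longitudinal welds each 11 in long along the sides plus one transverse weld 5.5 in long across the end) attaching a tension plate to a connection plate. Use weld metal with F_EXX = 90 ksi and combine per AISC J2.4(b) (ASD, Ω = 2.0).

R_n/Ω ≈ 262 kip

t_e = 0.707 × 0.5 = 0.3535 in.
R_nwl = 0.6 × 90 × 0.3535 × 22 = 420 kip (longitudinal, 2 welds).
R_nwt = 0.6 × 90 × 0.3535 × 5.5 = 105 kip (transverse, base value).
(i) R_nwl + R_nwt = 524.9 kip; (ii) 0.85 R_nwl + 1.5 R_nwt = 514.4 kip.
R_n = max = 524.9 kip [governs: (i)]; R_n/Ω = 262.5 kip.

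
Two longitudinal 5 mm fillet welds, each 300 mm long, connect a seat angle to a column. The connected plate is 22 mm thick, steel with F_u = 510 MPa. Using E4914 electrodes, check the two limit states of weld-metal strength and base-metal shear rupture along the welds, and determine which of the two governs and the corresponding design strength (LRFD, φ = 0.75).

φR_n ≈ 468 kN (weld metal governs)

E49XX → F_EXX = 490 MPa.
t_e = 0.707 × 5 = 3.535 mm; L = 600 mm.
Weld metal: φR_n = 0.75 × 0.6 × 490 × 3.535 × 600 × 10⁻³ = 467.7 kN.
Base metal (shear rupture): φR_n = 0.75 × 0.6 × 510 × 22 × 600 × 10⁻³ = 3029 kN.
Governing: weld metal.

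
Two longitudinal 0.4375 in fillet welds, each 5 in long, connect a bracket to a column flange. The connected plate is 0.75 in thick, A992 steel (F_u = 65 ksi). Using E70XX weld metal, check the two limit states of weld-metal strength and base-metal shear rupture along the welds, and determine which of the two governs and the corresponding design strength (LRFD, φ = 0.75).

E70XX → F_EXX = 70 ksi.
t_e = 0.707 × 0.4375 = 0.3093 in; L = 10 in.
Weld metal: φR_n = 0.75 × 0.6 × 70 × 0.3093 × 10 = 97.43 kip.
Base metal (shear rupture): φR_n = 0.75 × 0.6 × 65 × 0.75 × 10 = 219.4 kip.
Governing: weld metal.

φR_n ≈ 97.4 kip (weld metal governs)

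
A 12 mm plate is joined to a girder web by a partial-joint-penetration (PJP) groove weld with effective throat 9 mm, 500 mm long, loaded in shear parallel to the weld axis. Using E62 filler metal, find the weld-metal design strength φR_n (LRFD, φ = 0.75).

φR_n ≈ 1260 kN

E62XX → F_EXX = 620 MPa.
Effective throat (given) t_e = 9 mm.
A_we = 9 × 500 = 4500 mm².
F_nw = 0.6 F_EXX = 372 MPa.
φR_n = 0.75 × 372 × 4500 × 10⁻³ = 1256 kN.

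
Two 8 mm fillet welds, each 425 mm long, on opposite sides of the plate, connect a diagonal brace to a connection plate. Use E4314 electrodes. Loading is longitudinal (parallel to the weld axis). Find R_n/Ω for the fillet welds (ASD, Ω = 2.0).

E43XX → F_EXX = 430 MPa.
Effective throat t_e = 0.707 × 8 = 5.656 mm.
Total length L = 850 mm; A_we = 5.656 × 850 = 4808 mm².
F_nw = 0.6 F_EXX = 0.6 × 430 = 258 MPa.
R_n = 258 × 4808 × 10⁻³ = 1240 kN; R_n/Ω = 1240/2.0 = 620.2 kN.

R_n/Ω ≈ 620 kN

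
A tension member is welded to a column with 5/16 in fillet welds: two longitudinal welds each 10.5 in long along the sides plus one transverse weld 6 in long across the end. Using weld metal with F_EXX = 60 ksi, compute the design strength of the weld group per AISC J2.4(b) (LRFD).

φR_n ≈ 161 kip

t_e = 0.707 × 0.3125 = 0.2209 in.
R_nwl = 0.6 × 60 × 0.2209 × 21 = 167 kip (longitudinal, 2 welds).
R_nwt = 0.6 × 60 × 0.2209 × 6 = 47.72 kip (transverse, base value).
(i) R_nwl + R_nwt = 214.8 kip; (ii) 0.85 R_nwl + 1.5 R_nwt = 213.6 kip.
R_n = max = 214.8 kip [governs: (i)]; φR_n = 161.1 kip.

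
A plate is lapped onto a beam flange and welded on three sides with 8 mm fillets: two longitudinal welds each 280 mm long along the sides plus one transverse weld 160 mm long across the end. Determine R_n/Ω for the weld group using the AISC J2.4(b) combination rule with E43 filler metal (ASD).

E43XX → F_EXX = 430 MPa.
t_e = 0.707 × 8 = 5.656 mm.
R_nwl = 0.6 × 430 × 5.656 × 560 × 10⁻³ = 817.2 kN (longitudinal, 2 welds).
R_nwt = 0.6 × 430 × 5.656 × 160 × 10⁻³ = 233.5 kN (transverse, base value).
(i) R_nwl + R_nwt = 1051 kN; (ii) 0.85 R_nwl + 1.5 R_nwt = 1045 kN.
R_n = max = 1051 kN [governs: (i)]; R_n/Ω = 525.3 kN.

R_n/Ω ≈ 525 kN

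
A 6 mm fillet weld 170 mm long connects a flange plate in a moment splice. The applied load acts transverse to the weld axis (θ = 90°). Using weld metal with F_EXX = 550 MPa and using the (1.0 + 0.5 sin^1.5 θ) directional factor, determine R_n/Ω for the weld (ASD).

t_e = 0.707 × 6 = 4.242 mm; A_we = 4.242 × 170 = 721.1 mm².
Directional factor: 1.0 + 0.5 sin^1.5(90°) = 1.5.
F_nw = 0.6 × 550 × 1.5 = 495 MPa.
R_n/Ω = (495 × 721.1) / 2.0 × 10⁻³ = 178.5 kN.

R_n/Ω ≈ 178 kN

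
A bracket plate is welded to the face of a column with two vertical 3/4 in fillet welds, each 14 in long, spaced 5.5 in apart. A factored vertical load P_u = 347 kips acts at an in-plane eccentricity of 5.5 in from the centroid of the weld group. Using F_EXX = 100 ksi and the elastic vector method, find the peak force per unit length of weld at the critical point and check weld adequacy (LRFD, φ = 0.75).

f_max ≈ 28.4 kip/in; NOT adequate

Total weld length L_w = 28 in. Treat welds as unit-width lines.
Polar moment about centroid: J = 2[d³/12 + d(b/2)²] = 2[14³/12 + 14×2.75²] = 669.1 in³.
Direct shear f_v = P/L_w = 347 / 28 = 12.39 kip/in (vertical).
Torsion M = P·e = 347 × 5.5 = 1908.5 kip·in.
Critical point at (x, y) = (2.75, 7) from centroid. f_tx = M·y/J = 19.97 kip/in; f_ty = M·x/J = 7.844 kip/in.
Resultant f_max = √[f_tx² + (f_v + f_ty)²] = √[19.97² + (12.39 + 7.844)²] = 28.43 kip/in.
Capacity per unit length: φr_n = 0.75 × 0.6 × 100 × (0.707 × 0.75) = 23.86 kip/in.
28.43 > 23.86 → NOT adequate.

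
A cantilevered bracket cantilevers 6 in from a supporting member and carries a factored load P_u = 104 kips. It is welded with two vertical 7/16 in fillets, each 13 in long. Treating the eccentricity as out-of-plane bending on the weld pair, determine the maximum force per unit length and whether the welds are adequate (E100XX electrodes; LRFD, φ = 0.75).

E100XX → F_EXX = 100 ksi.
L_w = 2 × 13 = 26 in; section modulus (unit throat) S = 2 × L²/6 = 56.33 in².
Direct shear f_v = P/L_w = 104/26 = 4 kip/in.
Moment M = P × e = 104 × 6 = 624 kip·in; bending f_b = M/S = 11.08 kip/in.
f_max = √(f_v² + f_b²) = √(4² + 11.08²) = 11.78 kip/in.
φr_n = 0.75 × 0.6 × 100 × (0.707 × 0.4375) = 13.92 kip/in → adequate.

f_max ≈ 11.8 kip/in; adequate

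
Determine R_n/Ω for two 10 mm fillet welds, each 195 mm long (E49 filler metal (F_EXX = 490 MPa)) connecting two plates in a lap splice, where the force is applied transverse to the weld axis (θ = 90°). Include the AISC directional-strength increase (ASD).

R_n/Ω ≈ 608 kN

t_e = 0.707 × 10 = 7.07 mm; A_we = 7.07 × 390 = 2757 mm².
Directional factor: 1.0 + 0.5 sin^1.5(90°) = 1.5.
F_nw = 0.6 × 490 × 1.5 = 441 MPa.
R_n/Ω = (441 × 2757) / 2.0 × 10⁻³ = 608 kN.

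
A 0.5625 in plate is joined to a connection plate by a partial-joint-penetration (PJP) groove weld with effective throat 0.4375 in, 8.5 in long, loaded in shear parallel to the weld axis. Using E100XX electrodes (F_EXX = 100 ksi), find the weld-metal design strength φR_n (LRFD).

Effective throat (given) t_e = 0.4375 in.
A_we = 0.4375 × 8.5 = 3.719 in².
F_nw = 0.6 F_EXX = 60 ksi.
φR_n = 0.75 × 60 × 3.719 = 167.3 kip.

φR_n ≈ 167 kip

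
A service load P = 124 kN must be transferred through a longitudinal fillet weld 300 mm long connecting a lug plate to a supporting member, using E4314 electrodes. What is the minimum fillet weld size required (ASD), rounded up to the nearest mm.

E43XX → F_EXX = 430 MPa.
Total weld length L = 300 mm.
Required throat t_e = P × Ω / (0.6 F_EXX × L) = 124 × 2.0 / (0.6 × 430 × 300 × 10⁻³) = 3.204 mm.
Required leg w = t_e / 0.707 = 4.532 mm → use 5 mm.

w = 5 mm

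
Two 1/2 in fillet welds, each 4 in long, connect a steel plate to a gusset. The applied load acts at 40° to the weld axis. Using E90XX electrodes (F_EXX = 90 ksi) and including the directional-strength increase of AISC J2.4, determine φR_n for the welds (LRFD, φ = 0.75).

t_e = 0.707 × 0.5 = 0.3535 in; A_we = 0.3535 × 8 = 2.828 in².
Directional factor: 1.0 + 0.5 sin^1.5(40°) = 1.258.
F_nw = 0.6 × 90 × 1.258 = 67.91 ksi.
φR_n = 0.75 × 67.91 × 2.828 = 144 kip.

φR_n ≈ 144 kip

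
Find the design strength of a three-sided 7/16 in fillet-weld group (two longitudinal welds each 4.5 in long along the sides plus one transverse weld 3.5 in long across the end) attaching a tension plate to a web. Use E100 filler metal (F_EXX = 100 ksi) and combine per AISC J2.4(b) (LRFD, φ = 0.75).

φR_n ≈ 180 kip

t_e = 0.707 × 0.4375 = 0.3093 in.
R_nwl = 0.6 × 100 × 0.3093 × 9 = 167 kip (longitudinal, 2 welds).
R_nwt = 0.6 × 100 × 0.3093 × 3.5 = 64.96 kip (transverse, base value).
(i) R_nwl + R_nwt = 232 kip; (ii) 0.85 R_nwl + 1.5 R_nwt = 239.4 kip.
R_n = max = 239.4 kip [governs: (ii)]; φR_n = 179.6 kip.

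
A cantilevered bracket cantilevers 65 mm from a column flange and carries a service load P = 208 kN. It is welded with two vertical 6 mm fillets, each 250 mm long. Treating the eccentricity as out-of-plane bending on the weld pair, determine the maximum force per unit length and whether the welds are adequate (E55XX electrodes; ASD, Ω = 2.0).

f_max ≈ 771 N/mm; NOT adequate

E55XX → F_EXX = 550 MPa.
L_w = 2 × 250 = 500 mm; section modulus (unit throat) S = 2 × L²/6 = 20830 mm².
Direct shear f_v = P/L_w = 208×10³/500 = 416 N/mm.
Moment M = P × e = 208×10³ × 65 = 13520000 N·mm; bending f_b = M/S = 649 N/mm.
f_max = √(f_v² + f_b²) = √(416² + 649²) = 770.8 N/mm.
r_n/Ω = (1/2.0) × 0.6 × 550 × (0.707 × 6) = 699.9 N/mm → NOT adequate.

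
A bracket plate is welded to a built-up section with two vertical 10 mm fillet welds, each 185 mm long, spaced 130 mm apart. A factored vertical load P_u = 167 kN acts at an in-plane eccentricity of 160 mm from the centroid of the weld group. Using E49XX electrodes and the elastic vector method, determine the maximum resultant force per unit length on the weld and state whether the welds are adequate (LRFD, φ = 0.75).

E49XX → F_EXX = 490 MPa.
Total weld length L_w = 370 mm. Treat welds as unit-width lines.
Polar moment about centroid: J = 2[d³/12 + d(b/2)²] = 2[185³/12 + 185×65²] = 2619000 mm³.
Direct shear f_v = P/L_w = 167×10³ / 370 = 451.4 N/mm (vertical).
Torsion M = P·e = 167×10³ × 160 = 26720000 N·mm.
Critical point at (x, y) = (65, 92.5) from centroid. f_tx = M·y/J = 943.9 N/mm; f_ty = M·x/J = 663.3 N/mm.
Resultant f_max = √[f_tx² + (f_v + f_ty)²] = √[943.9² + (451.4 + 663.3)²] = 1461 N/mm.
Capacity per unit length: φr_n = 0.75 × 0.6 × 490 × (0.707 × 10) = 1559 N/mm.
1461 ≤ 1559 → adequate.

f_max ≈ 1460 N/mm; adequate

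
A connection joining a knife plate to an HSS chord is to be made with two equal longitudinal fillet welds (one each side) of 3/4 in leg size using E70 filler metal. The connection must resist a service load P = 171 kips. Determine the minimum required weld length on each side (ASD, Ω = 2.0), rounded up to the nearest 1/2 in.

E70XX → F_EXX = 70 ksi.
Throat t_e = 0.707 × 0.75 = 0.5302 in.
r_n/Ω = (0.6 × 70 × 0.5302) / 2.0 = 11.14 kip/in.
L_req = P / (r_n/Ω) = 171 / 11.14 = 15.36 in total.
Per side: 15.36 / 2 = 7.678 in.
Round up → use L = 8 in on each side.

L = 8 in on each side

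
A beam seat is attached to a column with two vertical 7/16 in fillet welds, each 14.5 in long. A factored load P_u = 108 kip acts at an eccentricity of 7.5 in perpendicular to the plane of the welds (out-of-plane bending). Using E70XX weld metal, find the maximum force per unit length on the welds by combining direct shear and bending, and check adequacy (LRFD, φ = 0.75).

f_max ≈ 12.1 kip/in; NOT adequate

E70XX → F_EXX = 70 ksi.
L_w = 2 × 14.5 = 29 in; section modulus (unit throat) S = 2 × L²/6 = 70.08 in².
Direct shear f_v = P/L_w = 108/29 = 3.724 kip/in.
Moment M = P × e = 108 × 7.5 = 810 kip·in; bending f_b = M/S = 11.56 kip/in.
f_max = √(f_v² + f_b²) = √(3.724² + 11.56²) = 12.14 kip/in.
φr_n = 0.75 × 0.6 × 70 × (0.707 × 0.4375) = 9.743 kip/in → NOT adequate.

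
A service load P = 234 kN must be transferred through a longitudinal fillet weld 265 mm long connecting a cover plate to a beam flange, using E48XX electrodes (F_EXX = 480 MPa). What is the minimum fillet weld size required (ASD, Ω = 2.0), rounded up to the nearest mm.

w = 9 mm

Total weld length L = 265 mm.
Required throat t_e = P × Ω / (0.6 F_EXX × L) = 234 × 2.0 / (0.6 × 480 × 265 × 10⁻³) = 6.132 mm.
Required leg w = t_e / 0.707 = 8.673 mm → use 9 mm.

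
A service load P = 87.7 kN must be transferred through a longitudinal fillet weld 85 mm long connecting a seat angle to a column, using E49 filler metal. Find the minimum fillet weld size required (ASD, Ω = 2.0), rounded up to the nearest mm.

w = 10 mm

E49XX → F_EXX = 490 MPa.
Total weld length L = 85 mm.
Required throat t_e = P × Ω / (0.6 F_EXX × L) = 87.7 × 2.0 / (0.6 × 490 × 85 × 10⁻³) = 7.019 mm.
Required leg w = t_e / 0.707 = 9.928 mm → use 10 mm.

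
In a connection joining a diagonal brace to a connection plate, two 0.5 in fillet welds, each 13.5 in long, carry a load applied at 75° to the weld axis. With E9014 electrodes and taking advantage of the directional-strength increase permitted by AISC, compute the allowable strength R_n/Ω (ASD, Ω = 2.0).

R_n/Ω ≈ 380 kips

E90XX → F_EXX = 90 ksi.
t_e = 0.707 × 0.5 = 0.3535 in; A_we = 0.3535 × 27 = 9.544 in².
Directional factor: 1.0 + 0.5 sin^1.5(75°) = 1.475.
F_nw = 0.6 × 90 × 1.475 = 79.63 ksi.
R_n/Ω = (79.63 × 9.544) / 2.0 = 380 kips.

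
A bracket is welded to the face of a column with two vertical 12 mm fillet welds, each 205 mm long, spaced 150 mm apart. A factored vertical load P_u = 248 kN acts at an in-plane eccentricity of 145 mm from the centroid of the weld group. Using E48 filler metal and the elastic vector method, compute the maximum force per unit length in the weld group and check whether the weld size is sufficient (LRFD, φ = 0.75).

E48XX → F_EXX = 480 MPa.
Total weld length L_w = 410 mm. Treat welds as unit-width lines.
Polar moment about centroid: J = 2[d³/12 + d(b/2)²] = 2[205³/12 + 205×75²] = 3742000 mm³.
Direct shear f_v = P/L_w = 248×10³ / 410 = 604.9 N/mm (vertical).
Torsion M = P·e = 248×10³ × 145 = 35960000 N·mm.
Critical point at (x, y) = (75, 102.5) from centroid. f_tx = M·y/J = 985 N/mm; f_ty = M·x/J = 720.7 N/mm.
Resultant f_max = √[f_tx² + (f_v + f_ty)²] = √[985² + (604.9 + 720.7)²] = 1651 N/mm.
Capacity per unit length: φr_n = 0.75 × 0.6 × 480 × (0.707 × 12) = 1833 N/mm.
1651 ≤ 1833 → adequate.

f_max ≈ 1650 N/mm; adequate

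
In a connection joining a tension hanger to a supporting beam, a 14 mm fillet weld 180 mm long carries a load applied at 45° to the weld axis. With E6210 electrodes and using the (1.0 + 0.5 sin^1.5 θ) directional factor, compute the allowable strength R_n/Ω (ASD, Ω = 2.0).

E62XX → F_EXX = 620 MPa.
t_e = 0.707 × 14 = 9.898 mm; A_we = 9.898 × 180 = 1782 mm².
Directional factor: 1.0 + 0.5 sin^1.5(45°) = 1.297.
F_nw = 0.6 × 620 × 1.297 = 482.6 MPa.
R_n/Ω = (482.6 × 1782) / 2.0 × 10⁻³ = 429.9 kN.

R_n/Ω ≈ 430 kN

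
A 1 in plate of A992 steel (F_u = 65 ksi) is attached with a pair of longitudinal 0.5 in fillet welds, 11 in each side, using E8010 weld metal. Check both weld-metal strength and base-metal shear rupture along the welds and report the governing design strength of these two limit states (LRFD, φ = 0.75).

φR_n ≈ 280 kips (weld metal governs)

E80XX → F_EXX = 80 ksi.
t_e = 0.707 × 0.5 = 0.3535 in; L = 22 in.
Weld metal: φR_n = 0.75 × 0.6 × 80 × 0.3535 × 22 = 280 kips.
Base metal (shear rupture): φR_n = 0.75 × 0.6 × 65 × 1 × 22 = 643.5 kips.
Governing: weld metal.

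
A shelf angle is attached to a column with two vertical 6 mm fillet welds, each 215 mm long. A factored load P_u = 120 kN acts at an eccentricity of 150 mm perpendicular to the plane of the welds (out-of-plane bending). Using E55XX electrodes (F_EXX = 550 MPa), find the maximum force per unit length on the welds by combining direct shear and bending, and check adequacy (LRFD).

f_max ≈ 1200 N/mm; NOT adequate

L_w = 2 × 215 = 430 mm; section modulus (unit throat) S = 2 × L²/6 = 15410 mm².
Direct shear f_v = P/L_w = 120×10³/430 = 279.1 N/mm.
Moment M = P × e = 120×10³ × 150 = 18000000 N·mm; bending f_b = M/S = 1168 N/mm.
f_max = √(f_v² + f_b²) = √(279.1² + 1168²) = 1201 N/mm.
φr_n = 0.75 × 0.6 × 550 × (0.707 × 6) = 1050 N/mm → NOT adequate.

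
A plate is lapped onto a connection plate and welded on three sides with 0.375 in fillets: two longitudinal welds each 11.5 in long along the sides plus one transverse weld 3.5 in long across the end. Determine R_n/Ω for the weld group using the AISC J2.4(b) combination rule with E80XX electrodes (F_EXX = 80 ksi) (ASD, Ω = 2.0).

R_n/Ω ≈ 169 kips

t_e = 0.707 × 0.375 = 0.2651 in.
R_nwl = 0.6 × 80 × 0.2651 × 23 = 292.7 kips (longitudinal, 2 welds).
R_nwt = 0.6 × 80 × 0.2651 × 3.5 = 44.54 kips (transverse, base value).
(i) R_nwl + R_nwt = 337.2 kips; (ii) 0.85 R_nwl + 1.5 R_nwt = 315.6 kips.
R_n = max = 337.2 kips [governs: (i)]; R_n/Ω = 168.6 kips.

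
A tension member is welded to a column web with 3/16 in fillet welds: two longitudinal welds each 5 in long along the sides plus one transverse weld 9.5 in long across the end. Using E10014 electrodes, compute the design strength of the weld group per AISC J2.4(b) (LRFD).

φR_n ≈ 136 kips

E100XX → F_EXX = 100 ksi.
t_e = 0.707 × 0.1875 = 0.1326 in.
R_nwl = 0.6 × 100 × 0.1326 × 10 = 79.54 kips (longitudinal, 2 welds).
R_nwt = 0.6 × 100 × 0.1326 × 9.5 = 75.56 kips (transverse, base value).
(i) R_nwl + R_nwt = 155.1 kips; (ii) 0.85 R_nwl + 1.5 R_nwt = 180.9 kips.
R_n = max = 180.9 kips [governs: (ii)]; φR_n = 135.7 kips.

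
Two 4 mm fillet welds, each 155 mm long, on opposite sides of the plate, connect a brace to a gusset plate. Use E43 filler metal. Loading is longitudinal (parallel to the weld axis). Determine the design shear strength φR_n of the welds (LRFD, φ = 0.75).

E43XX → F_EXX = 430 MPa.
Effective throat t_e = 0.707 × 4 = 2.828 mm.
Total length L = 310 mm; A_we = 2.828 × 310 = 876.7 mm².
F_nw = 0.6 F_EXX = 0.6 × 430 = 258 MPa.
φR_n = 0.75 × 258 × 876.7 × 10⁻³ = 169.6 kN.

φR_n ≈ 170 kN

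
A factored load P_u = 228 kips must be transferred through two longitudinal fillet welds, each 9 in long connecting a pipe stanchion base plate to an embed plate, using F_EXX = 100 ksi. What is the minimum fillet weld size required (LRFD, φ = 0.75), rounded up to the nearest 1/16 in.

Total weld length L = 18 in.
Required throat t_e = P_u / (φ × 0.6 F_EXX × L) = 228 / (0.75 × 0.6 × 100 × 18) = 0.2815 in.
Required leg w = t_e / 0.707 = 0.3981 in → use 7/16 in.

w = 7/16 in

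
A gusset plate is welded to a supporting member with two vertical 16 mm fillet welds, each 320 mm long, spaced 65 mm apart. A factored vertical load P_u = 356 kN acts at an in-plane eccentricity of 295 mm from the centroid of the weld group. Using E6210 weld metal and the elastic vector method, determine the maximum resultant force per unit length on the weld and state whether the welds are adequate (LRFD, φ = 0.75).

E62XX → F_EXX = 620 MPa.
Total weld length L_w = 640 mm. Treat welds as unit-width lines.
Polar moment about centroid: J = 2[d³/12 + d(b/2)²] = 2[320³/12 + 320×32.5²] = 6137000 mm³.
Direct shear f_v = P/L_w = 356×10³ / 640 = 556.2 N/mm (vertical).
Torsion M = P·e = 356×10³ × 295 = 105020000 N·mm.
Critical point at (x, y) = (32.5, 160) from centroid. f_tx = M·y/J = 2738 N/mm; f_ty = M·x/J = 556.1 N/mm.
Resultant f_max = √[f_tx² + (f_v + f_ty)²] = √[2738² + (556.2 + 556.1)²] = 2955 N/mm.
Capacity per unit length: φr_n = 0.75 × 0.6 × 620 × (0.707 × 16) = 3156 N/mm.
2955 ≤ 3156 → adequate.

f_max ≈ 2960 N/mm; adequate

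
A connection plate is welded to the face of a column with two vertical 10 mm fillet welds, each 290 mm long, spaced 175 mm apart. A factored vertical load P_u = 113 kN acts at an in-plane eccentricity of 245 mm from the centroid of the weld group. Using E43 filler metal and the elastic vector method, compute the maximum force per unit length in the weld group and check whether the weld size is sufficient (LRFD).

E43XX → F_EXX = 430 MPa.
Total weld length L_w = 580 mm. Treat welds as unit-width lines.
Polar moment about centroid: J = 2[d³/12 + d(b/2)²] = 2[290³/12 + 290×87.5²] = 8505000 mm³.
Direct shear f_v = P/L_w = 113×10³ / 580 = 194.8 N/mm (vertical).
Torsion M = P·e = 113×10³ × 245 = 27685000 N·mm.
Critical point at (x, y) = (87.5, 145) from centroid. f_tx = M·y/J = 472 N/mm; f_ty = M·x/J = 284.8 N/mm.
Resultant f_max = √[f_tx² + (f_v + f_ty)²] = √[472² + (194.8 + 284.8)²] = 672.9 N/mm.
Capacity per unit length: φr_n = 0.75 × 0.6 × 430 × (0.707 × 10) = 1368 N/mm.
672.9 ≤ 1368 → adequate.

f_max ≈ 673 N/mm; adequate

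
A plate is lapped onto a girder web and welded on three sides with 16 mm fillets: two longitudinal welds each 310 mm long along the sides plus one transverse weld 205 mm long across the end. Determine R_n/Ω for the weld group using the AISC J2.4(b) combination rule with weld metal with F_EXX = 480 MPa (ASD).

R_n/Ω ≈ 1360 kN

t_e = 0.707 × 16 = 11.31 mm.
R_nwl = 0.6 × 480 × 11.31 × 620 × 10⁻³ = 2020 kN (longitudinal, 2 welds).
R_nwt = 0.6 × 480 × 11.31 × 205 × 10⁻³ = 667.9 kN (transverse, base value).
(i) R_nwl + R_nwt = 2688 kN; (ii) 0.85 R_nwl + 1.5 R_nwt = 2719 kN.
R_n = max = 2719 kN [governs: (ii)]; R_n/Ω = 1359 kN.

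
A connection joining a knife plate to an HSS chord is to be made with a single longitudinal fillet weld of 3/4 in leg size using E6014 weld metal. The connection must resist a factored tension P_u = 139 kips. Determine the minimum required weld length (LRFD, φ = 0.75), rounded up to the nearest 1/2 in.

L = 10 in

E60XX → F_EXX = 60 ksi.
Throat t_e = 0.707 × 0.75 = 0.5302 in.
φr_n = 0.75 × 0.6 × 60 × 0.5302 = 14.32 kips/in.
L_req = P_u / φr_n = 139 / 14.32 = 9.709 in total.
Round up → use L = 10 in.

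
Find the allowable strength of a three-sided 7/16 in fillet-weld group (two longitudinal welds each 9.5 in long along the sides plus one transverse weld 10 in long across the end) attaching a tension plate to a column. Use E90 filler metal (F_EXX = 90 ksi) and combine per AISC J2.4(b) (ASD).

R_n/Ω ≈ 260 kip

t_e = 0.707 × 0.4375 = 0.3093 in.
R_nwl = 0.6 × 90 × 0.3093 × 19 = 317.4 kip (longitudinal, 2 welds).
R_nwt = 0.6 × 90 × 0.3093 × 10 = 167 kip (transverse, base value).
(i) R_nwl + R_nwt = 484.4 kip; (ii) 0.85 R_nwl + 1.5 R_nwt = 520.3 kip.
R_n = max = 520.3 kip [governs: (ii)]; R_n/Ω = 260.1 kip.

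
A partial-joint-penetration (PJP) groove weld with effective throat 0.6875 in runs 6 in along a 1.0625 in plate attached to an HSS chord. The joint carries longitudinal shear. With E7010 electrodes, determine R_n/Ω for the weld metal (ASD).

E70XX → F_EXX = 70 ksi.
Effective throat (given) t_e = 0.6875 in.
A_we = 0.6875 × 6 = 4.125 in².
F_nw = 0.6 F_EXX = 42 ksi.
R_n/Ω = (42 × 4.125) / 2.0 = 86.62 kips.

R_n/Ω ≈ 86.6 kips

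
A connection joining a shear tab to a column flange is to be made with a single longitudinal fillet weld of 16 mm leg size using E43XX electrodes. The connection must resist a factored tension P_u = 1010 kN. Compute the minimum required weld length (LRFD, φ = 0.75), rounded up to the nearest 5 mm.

E43XX → F_EXX = 430 MPa.
Throat t_e = 0.707 × 16 = 11.31 mm.
φr_n = 0.75 × 0.6 × 430 × 11.31 × 10⁻³ = 2.189 kN/mm.
L_req = P_u / φr_n = 1010 / 2.189 = 461.4 mm total.
Round up → use L = 465 mm.

L = 465 mm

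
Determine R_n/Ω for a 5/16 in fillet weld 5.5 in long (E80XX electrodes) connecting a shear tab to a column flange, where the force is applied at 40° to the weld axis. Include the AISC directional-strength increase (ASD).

R_n/Ω ≈ 36.7 kips

E80XX → F_EXX = 80 ksi.
t_e = 0.707 × 0.3125 = 0.2209 in; A_we = 0.2209 × 5.5 = 1.215 in².
Directional factor: 1.0 + 0.5 sin^1.5(40°) = 1.258.
F_nw = 0.6 × 80 × 1.258 = 60.37 ksi.
R_n/Ω = (60.37 × 1.215) / 2.0 = 36.68 kips.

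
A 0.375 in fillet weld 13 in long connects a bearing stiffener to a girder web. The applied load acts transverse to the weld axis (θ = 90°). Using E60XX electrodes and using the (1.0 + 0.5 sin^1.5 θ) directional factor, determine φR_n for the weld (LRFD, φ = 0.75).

E60XX → F_EXX = 60 ksi.
t_e = 0.707 × 0.375 = 0.2651 in; A_we = 0.2651 × 13 = 3.447 in².
Directional factor: 1.0 + 0.5 sin^1.5(90°) = 1.5.
F_nw = 0.6 × 60 × 1.5 = 54 ksi.
φR_n = 0.75 × 54 × 3.447 = 139.6 kips.

φR_n ≈ 140 kips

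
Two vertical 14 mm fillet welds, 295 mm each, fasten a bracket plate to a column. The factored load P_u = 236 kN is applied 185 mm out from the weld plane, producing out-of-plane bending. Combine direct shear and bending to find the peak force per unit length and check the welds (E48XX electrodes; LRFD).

E48XX → F_EXX = 480 MPa.
L_w = 2 × 295 = 590 mm; section modulus (unit throat) S = 2 × L²/6 = 29010 mm².
Direct shear f_v = P/L_w = 236×10³/590 = 400 N/mm.
Moment M = P × e = 236×10³ × 185 = 43660000 N·mm; bending f_b = M/S = 1505 N/mm.
f_max = √(f_v² + f_b²) = √(400² + 1505²) = 1557 N/mm.
φr_n = 0.75 × 0.6 × 480 × (0.707 × 14) = 2138 N/mm → adequate.

f_max ≈ 1560 N/mm; adequate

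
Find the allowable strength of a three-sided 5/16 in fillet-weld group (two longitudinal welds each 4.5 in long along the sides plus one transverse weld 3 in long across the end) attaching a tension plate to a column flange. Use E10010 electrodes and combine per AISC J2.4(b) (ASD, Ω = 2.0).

R_n/Ω ≈ 80.5 kips

E100XX → F_EXX = 100 ksi.
t_e = 0.707 × 0.3125 = 0.2209 in.
R_nwl = 0.6 × 100 × 0.2209 × 9 = 119.3 kips (longitudinal, 2 welds).
R_nwt = 0.6 × 100 × 0.2209 × 3 = 39.77 kips (transverse, base value).
(i) R_nwl + R_nwt = 159.1 kips; (ii) 0.85 R_nwl + 1.5 R_nwt = 161.1 kips.
R_n = max = 161.1 kips [governs: (ii)]; R_n/Ω = 80.53 kips.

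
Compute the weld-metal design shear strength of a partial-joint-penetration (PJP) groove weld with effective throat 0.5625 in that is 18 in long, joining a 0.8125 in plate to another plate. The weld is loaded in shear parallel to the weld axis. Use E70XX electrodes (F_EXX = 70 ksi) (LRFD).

φR_n ≈ 319 kips

Effective throat (given) t_e = 0.5625 in.
A_we = 0.5625 × 18 = 10.12 in².
F_nw = 0.6 F_EXX = 42 ksi.
φR_n = 0.75 × 42 × 10.12 = 318.9 kips.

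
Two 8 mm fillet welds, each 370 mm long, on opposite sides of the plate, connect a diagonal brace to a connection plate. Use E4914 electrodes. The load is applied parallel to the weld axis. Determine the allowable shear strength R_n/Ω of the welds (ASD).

R_n/Ω ≈ 615 kN

E49XX → F_EXX = 490 MPa.
Effective throat t_e = 0.707 × 8 = 5.656 mm.
Total length L = 740 mm; A_we = 5.656 × 740 = 4185 mm².
F_nw = 0.6 F_EXX = 0.6 × 490 = 294 MPa.
R_n = 294 × 4185 × 10⁻³ = 1231 kN; R_n/Ω = 1231/2.0 = 615.3 kN.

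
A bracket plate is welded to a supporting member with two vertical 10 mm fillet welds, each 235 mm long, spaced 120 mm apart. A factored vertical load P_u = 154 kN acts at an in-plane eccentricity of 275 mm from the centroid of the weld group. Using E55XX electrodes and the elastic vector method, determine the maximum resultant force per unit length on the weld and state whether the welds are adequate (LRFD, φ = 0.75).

f_max ≈ 1620 N/mm; adequate

E55XX → F_EXX = 550 MPa.
Total weld length L_w = 470 mm. Treat welds as unit-width lines.
Polar moment about centroid: J = 2[d³/12 + d(b/2)²] = 2[235³/12 + 235×60²] = 3855000 mm³.
Direct shear f_v = P/L_w = 154×10³ / 470 = 327.7 N/mm (vertical).
Torsion M = P·e = 154×10³ × 275 = 42350000 N·mm.
Critical point at (x, y) = (60, 117.5) from centroid. f_tx = M·y/J = 1291 N/mm; f_ty = M·x/J = 659.1 N/mm.
Resultant f_max = √[f_tx² + (f_v + f_ty)²] = √[1291² + (327.7 + 659.1)²] = 1625 N/mm.
Capacity per unit length: φr_n = 0.75 × 0.6 × 550 × (0.707 × 10) = 1750 N/mm.
1625 ≤ 1750 → adequate.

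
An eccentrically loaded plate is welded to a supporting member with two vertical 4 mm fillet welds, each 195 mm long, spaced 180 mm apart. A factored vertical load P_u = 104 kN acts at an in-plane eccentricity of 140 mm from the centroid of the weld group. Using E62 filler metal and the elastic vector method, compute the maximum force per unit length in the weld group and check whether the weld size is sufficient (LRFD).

f_max ≈ 651 N/mm; adequate

E62XX → F_EXX = 620 MPa.
Total weld length L_w = 390 mm. Treat welds as unit-width lines.
Polar moment about centroid: J = 2[d³/12 + d(b/2)²] = 2[195³/12 + 195×90²] = 4395000 mm³.
Direct shear f_v = P/L_w = 104×10³ / 390 = 266.7 N/mm (vertical).
Torsion M = P·e = 104×10³ × 140 = 14560000 N·mm.
Critical point at (x, y) = (90, 97.5) from centroid. f_tx = M·y/J = 323 N/mm; f_ty = M·x/J = 298.2 N/mm.
Resultant f_max = √[f_tx² + (f_v + f_ty)²] = √[323² + (266.7 + 298.2)²] = 650.7 N/mm.
Capacity per unit length: φr_n = 0.75 × 0.6 × 620 × (0.707 × 4) = 789 N/mm.
650.7 ≤ 789 → adequate.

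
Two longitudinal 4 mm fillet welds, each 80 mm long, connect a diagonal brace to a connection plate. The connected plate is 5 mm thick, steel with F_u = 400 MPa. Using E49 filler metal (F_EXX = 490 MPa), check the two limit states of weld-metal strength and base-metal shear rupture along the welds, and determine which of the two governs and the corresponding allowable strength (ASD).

R_n/Ω ≈ 66.5 kN (weld metal governs)

t_e = 0.707 × 4 = 2.828 mm; L = 160 mm.
Weld metal: R_n/Ω = (1/2.0) × 0.6 × 490 × 2.828 × 160 × 10⁻³ = 66.51 kN.
Base metal (shear rupture): R_n/Ω = (1/2.0) × 0.6 × 400 × 5 × 160 × 10⁻³ = 96 kN.
Governing: weld metal.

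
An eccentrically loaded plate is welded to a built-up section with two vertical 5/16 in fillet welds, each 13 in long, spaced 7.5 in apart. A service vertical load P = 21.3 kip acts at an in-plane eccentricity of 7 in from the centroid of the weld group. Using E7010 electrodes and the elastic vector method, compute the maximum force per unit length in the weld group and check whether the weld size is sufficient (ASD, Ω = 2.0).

E70XX → F_EXX = 70 ksi.
Total weld length L_w = 26 in. Treat welds as unit-width lines.
Polar moment about centroid: J = 2[d³/12 + d(b/2)²] = 2[13³/12 + 13×3.75²] = 731.8 in³.
Direct shear f_v = P/L_w = 21.3 / 26 = 0.8192 kip/in (vertical).
Torsion M = P·e = 21.3 × 7 = 149.1 kip·in.
Critical point at (x, y) = (3.75, 6.5) from centroid. f_tx = M·y/J = 1.324 kip/in; f_ty = M·x/J = 0.764 kip/in.
Resultant f_max = √[f_tx² + (f_v + f_ty)²] = √[1.324² + (0.8192 + 0.764)²] = 2.064 kip/in.
Capacity per unit length: r_n/Ω = (1/2.0) × 0.6 × 70 × (0.707 × 0.3125) = 4.64 kip/in.
2.064 ≤ 4.64 → adequate.

f_max ≈ 2.06 kip/in; adequate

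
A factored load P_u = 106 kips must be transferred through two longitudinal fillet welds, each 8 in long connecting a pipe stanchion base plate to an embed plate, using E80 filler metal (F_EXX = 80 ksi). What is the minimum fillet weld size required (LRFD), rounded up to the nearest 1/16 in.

Total weld length L = 16 in.
Required throat t_e = P_u / (φ × 0.6 F_EXX × L) = 106 / (0.75 × 0.6 × 80 × 16) = 0.184 in.
Required leg w = t_e / 0.707 = 0.2603 in → use 5/16 in.

w = 5/16 in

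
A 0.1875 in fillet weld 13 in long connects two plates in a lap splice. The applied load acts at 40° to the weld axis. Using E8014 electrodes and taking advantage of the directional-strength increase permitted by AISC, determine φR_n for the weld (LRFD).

φR_n ≈ 78 kip

E80XX → F_EXX = 80 ksi.
t_e = 0.707 × 0.1875 = 0.1326 in; A_we = 0.1326 × 13 = 1.723 in².
Directional factor: 1.0 + 0.5 sin^1.5(40°) = 1.258.
F_nw = 0.6 × 80 × 1.258 = 60.37 ksi.
φR_n = 0.75 × 60.37 × 1.723 = 78.03 kip.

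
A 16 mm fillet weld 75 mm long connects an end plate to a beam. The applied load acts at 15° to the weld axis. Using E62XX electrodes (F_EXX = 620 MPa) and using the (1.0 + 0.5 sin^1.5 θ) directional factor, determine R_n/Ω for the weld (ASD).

t_e = 0.707 × 16 = 11.31 mm; A_we = 11.31 × 75 = 848.4 mm².
Directional factor: 1.0 + 0.5 sin^1.5(15°) = 1.066.
F_nw = 0.6 × 620 × 1.066 = 396.5 MPa.
R_n/Ω = (396.5 × 848.4) / 2.0 × 10⁻³ = 168.2 kN.

R_n/Ω ≈ 168 kN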